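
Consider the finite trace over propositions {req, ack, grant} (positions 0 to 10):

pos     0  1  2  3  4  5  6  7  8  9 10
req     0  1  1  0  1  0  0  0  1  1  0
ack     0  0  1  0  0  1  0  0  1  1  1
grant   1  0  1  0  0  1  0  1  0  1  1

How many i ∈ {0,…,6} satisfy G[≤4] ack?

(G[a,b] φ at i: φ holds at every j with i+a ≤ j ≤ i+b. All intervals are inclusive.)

Evaluate at each i in [0,6]:
  i=0: ✗ (fails at j=0)
  i=1: ✗ (fails at j=1)
  i=2: ✗ (fails at j=3)
  i=3: ✗ (fails at j=3)
  i=4: ✗ (fails at j=4)
  i=5: ✗ (fails at j=6)
  i=6: ✗ (fails at j=6)
Positions where it holds: {} → 0.

0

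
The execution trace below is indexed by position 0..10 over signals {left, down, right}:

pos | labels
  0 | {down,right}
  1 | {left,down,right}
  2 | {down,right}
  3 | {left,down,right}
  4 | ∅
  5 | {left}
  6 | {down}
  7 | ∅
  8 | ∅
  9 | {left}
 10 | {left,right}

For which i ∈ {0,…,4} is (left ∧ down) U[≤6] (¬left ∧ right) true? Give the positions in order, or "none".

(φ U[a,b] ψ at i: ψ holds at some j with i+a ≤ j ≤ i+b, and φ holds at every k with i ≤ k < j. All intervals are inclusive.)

0, 1, 2

Evaluate at each i in [0,4]:
  i=0: ✓ (rhs at j=0)
  i=1: ✓ (rhs at j=2; lhs holds on [1,1])
  i=2: ✓ (rhs at j=2)
  i=3: ✗ (no rhs in [3,9])
  i=4: ✗ (no rhs in [4,10])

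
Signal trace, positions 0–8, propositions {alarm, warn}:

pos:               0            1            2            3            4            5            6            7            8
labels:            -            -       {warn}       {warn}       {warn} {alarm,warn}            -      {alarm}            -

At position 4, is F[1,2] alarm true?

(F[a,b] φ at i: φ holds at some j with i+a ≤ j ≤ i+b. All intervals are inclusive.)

Yes

Check alarm at each j in [5,6]:
  j=5: true
  j=6: false
Found at j=5 → formula holds.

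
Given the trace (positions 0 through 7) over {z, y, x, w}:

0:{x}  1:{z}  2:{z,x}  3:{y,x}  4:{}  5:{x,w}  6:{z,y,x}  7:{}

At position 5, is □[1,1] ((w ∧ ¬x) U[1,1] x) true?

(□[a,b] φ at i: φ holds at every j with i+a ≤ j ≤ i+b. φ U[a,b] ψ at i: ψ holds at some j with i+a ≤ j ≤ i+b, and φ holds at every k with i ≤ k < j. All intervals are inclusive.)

Check ((w ∧ ¬x) U[1,1] x) at every j in [6,6]:
  j=6: fails
Fails at j=6 → formula fails.

False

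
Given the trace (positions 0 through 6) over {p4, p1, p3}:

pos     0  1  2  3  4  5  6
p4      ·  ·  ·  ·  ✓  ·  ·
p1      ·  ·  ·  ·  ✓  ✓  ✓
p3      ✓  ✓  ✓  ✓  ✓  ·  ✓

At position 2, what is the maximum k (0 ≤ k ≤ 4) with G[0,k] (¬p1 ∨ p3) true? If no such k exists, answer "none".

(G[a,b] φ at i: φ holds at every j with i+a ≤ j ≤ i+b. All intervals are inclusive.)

(¬p1 ∨ p3) must hold from j=2 onward; find where it first fails.
  j=2: holds
  j=3: holds
  j=4: holds
  j=5: fails
Holds on [2,4], so largest k = 2.

2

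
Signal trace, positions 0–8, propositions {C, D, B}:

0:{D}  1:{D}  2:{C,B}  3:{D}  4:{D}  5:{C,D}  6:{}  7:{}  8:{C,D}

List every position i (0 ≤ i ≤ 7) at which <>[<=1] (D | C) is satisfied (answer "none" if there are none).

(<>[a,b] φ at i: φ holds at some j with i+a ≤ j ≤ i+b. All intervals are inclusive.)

Evaluate at each i in [0,7]:
  i=0: ✓ (witness j=0)
  i=1: ✓ (witness j=1)
  i=2: ✓ (witness j=2)
  i=3: ✓ (witness j=3)
  i=4: ✓ (witness j=4)
  i=5: ✓ (witness j=5)
  i=6: ✗ (none in [6,7])
  i=7: ✓ (witness j=8)

0, 1, 2, 3, 4, 5, 7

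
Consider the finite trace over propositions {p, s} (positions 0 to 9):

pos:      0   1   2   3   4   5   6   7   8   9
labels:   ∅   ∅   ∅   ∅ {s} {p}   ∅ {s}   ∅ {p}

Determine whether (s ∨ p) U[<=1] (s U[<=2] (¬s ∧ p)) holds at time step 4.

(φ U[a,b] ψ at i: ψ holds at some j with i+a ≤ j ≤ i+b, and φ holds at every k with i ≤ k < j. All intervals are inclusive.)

Need some j in [4,5] with (s U[<=2] (¬s ∧ p)), and (s ∨ p) at every k in [4,j-1].
  j=4: (s U[<=2] (¬s ∧ p)) holds; no prefix to check → satisfied.

True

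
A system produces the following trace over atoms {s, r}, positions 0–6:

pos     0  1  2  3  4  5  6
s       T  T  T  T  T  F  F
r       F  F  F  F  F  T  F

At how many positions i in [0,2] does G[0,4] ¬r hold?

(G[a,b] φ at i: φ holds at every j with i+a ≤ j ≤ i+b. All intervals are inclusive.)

1

Evaluate at each i in [0,2]:
  i=0: ✓ (all of [0,4])
  i=1: ✗ (fails at j=5)
  i=2: ✗ (fails at j=5)
Positions where it holds: {0} → 1.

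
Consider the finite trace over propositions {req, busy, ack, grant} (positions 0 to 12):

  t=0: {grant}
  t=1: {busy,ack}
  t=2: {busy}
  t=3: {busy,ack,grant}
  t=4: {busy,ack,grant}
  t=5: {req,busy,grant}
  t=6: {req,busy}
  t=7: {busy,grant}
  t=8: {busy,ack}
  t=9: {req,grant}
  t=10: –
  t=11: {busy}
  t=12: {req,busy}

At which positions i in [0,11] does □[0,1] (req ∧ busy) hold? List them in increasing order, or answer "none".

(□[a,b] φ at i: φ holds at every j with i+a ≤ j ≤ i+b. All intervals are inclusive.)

5

Evaluate at each i in [0,11]:
  i=0: ✗ (fails at j=0)
  i=1: ✗ (fails at j=1)
  i=2: ✗ (fails at j=2)
  i=3: ✗ (fails at j=3)
  i=4: ✗ (fails at j=4)
  i=5: ✓ (all of [5,6])
  i=6: ✗ (fails at j=7)
  i=7: ✗ (fails at j=7)
  i=8: ✗ (fails at j=8)
  i=9: ✗ (fails at j=9)
  i=10: ✗ (fails at j=10)
  i=11: ✗ (fails at j=11)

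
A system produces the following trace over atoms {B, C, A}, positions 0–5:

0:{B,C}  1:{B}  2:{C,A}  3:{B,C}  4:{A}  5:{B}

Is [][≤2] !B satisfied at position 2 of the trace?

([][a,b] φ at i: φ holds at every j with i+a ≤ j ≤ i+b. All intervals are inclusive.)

Check !B at every j in [2,4]:
  j=2: true
  j=3: false
  j=4: true
Fails at j=3 → formula fails.

No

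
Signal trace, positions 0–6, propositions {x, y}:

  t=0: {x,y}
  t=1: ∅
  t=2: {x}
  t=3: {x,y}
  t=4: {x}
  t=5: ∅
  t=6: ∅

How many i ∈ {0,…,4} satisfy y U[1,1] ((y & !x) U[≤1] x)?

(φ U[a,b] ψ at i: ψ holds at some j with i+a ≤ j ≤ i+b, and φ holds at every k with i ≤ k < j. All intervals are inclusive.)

Evaluate at each i in [0,4]:
  i=0: ✗ (no rhs in [1,1])
  i=1: ✗ (lhs fails at k=1 before rhs at j=2)
  i=2: ✗ (lhs fails at k=2 before rhs at j=3)
  i=3: ✓ (rhs at j=4; lhs holds on [3,3])
  i=4: ✗ (no rhs in [5,5])
Positions where it holds: {3} → 1.

1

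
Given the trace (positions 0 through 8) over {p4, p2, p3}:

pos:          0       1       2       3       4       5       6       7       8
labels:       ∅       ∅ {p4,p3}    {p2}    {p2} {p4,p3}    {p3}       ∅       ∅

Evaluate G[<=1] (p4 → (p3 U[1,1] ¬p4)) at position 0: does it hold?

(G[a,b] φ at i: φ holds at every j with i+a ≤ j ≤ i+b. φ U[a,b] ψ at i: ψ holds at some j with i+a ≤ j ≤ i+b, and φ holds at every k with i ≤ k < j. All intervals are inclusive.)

Check (p4 → (p3 U[1,1] ¬p4)) at every j in [0,1]:
  j=0: antecedent false → ✓
  j=1: antecedent false → ✓
All positions satisfy it → formula holds.

Yes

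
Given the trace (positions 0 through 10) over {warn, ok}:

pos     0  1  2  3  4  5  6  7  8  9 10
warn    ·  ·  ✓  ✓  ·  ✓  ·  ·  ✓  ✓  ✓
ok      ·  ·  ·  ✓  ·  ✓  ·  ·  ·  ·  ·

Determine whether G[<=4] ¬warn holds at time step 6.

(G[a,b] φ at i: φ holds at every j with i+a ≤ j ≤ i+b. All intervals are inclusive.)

Check ¬warn at every j in [6,10]:
  j=6: true
  j=7: true
  j=8: false
  j=9: false
  j=10: false
Fails at j=8 → formula fails.

False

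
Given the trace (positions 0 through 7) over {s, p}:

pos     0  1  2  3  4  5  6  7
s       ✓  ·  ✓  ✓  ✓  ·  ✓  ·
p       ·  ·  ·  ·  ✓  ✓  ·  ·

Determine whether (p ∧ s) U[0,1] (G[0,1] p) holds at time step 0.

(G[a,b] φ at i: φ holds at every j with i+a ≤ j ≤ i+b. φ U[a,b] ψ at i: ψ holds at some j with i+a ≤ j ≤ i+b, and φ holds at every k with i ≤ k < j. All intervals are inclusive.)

False

Need some j in [0,1] with G[0,1] p, and (p ∧ s) at every k in [0,j-1].
  j=0: G[0,1] p — fails at 0.
  j=1: G[0,1] p — fails at 1.
No j in the window works → until fails.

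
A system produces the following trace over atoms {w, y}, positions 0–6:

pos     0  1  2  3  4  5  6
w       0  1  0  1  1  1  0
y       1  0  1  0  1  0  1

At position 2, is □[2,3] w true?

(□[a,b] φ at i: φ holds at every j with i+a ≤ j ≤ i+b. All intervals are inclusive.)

Check w at every j in [4,5]:
  j=4: true
  j=5: true
All positions satisfy it → formula holds.

Yes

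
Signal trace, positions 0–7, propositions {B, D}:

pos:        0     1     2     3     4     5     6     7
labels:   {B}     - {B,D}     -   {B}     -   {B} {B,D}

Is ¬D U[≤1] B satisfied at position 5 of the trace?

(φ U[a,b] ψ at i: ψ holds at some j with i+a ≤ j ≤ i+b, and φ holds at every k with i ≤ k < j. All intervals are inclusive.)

Need some j in [5,6] with B, and ¬D at every k in [5,j-1].
  j=5: B false.
  j=6: B holds; ¬D holds at every k in [5,5] → satisfied.

Yes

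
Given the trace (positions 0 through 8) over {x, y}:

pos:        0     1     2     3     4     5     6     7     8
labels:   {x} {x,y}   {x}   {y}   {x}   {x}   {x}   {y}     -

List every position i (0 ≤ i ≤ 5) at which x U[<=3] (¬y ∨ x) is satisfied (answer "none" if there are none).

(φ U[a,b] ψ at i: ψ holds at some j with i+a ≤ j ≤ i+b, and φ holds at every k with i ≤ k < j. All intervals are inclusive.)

0, 1, 2, 4, 5

Evaluate at each i in [0,5]:
  i=0: ✓ (rhs at j=0)
  i=1: ✓ (rhs at j=1)
  i=2: ✓ (rhs at j=2)
  i=3: ✗ (lhs fails at k=3 before rhs at j=4)
  i=4: ✓ (rhs at j=4)
  i=5: ✓ (rhs at j=5)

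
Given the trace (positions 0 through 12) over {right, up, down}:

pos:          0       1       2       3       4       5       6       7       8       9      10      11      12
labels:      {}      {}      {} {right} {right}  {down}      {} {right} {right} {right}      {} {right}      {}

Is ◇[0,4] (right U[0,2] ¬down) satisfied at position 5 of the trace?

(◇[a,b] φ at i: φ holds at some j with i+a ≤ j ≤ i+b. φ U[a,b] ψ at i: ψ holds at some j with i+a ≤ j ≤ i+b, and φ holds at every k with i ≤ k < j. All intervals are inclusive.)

True

Check (right U[0,2] ¬down) at each j in [5,9]:
  j=5: fails
  j=6: holds
  j=7: holds
  j=8: holds
  j=9: holds
Found at j=6 → formula holds.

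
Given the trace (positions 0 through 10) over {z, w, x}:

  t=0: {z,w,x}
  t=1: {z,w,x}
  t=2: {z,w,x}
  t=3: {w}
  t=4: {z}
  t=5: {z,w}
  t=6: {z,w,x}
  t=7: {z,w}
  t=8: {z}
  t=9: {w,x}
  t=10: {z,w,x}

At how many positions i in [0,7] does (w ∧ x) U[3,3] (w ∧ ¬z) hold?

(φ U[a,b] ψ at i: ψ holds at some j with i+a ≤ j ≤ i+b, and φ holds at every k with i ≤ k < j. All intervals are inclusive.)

1

Evaluate at each i in [0,7]:
  i=0: ✓ (rhs at j=3; lhs holds on [0,2])
  i=1: ✗ (no rhs in [4,4])
  i=2: ✗ (no rhs in [5,5])
  i=3: ✗ (no rhs in [6,6])
  i=4: ✗ (no rhs in [7,7])
  i=5: ✗ (no rhs in [8,8])
  i=6: ✗ (lhs fails at k=7 before rhs at j=9)
  i=7: ✗ (no rhs in [10,10])
Positions where it holds: {0} → 1.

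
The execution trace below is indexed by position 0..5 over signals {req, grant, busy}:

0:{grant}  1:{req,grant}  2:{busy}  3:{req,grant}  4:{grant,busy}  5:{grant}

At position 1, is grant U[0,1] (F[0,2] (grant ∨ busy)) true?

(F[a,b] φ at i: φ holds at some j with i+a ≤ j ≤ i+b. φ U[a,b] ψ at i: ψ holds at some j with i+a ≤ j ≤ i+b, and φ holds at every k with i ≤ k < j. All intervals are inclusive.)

Holds

Need some j in [1,2] with F[0,2] (grant ∨ busy), and grant at every k in [1,j-1].
  j=1: F[0,2] (grant ∨ busy) holds; no prefix to check → satisfied.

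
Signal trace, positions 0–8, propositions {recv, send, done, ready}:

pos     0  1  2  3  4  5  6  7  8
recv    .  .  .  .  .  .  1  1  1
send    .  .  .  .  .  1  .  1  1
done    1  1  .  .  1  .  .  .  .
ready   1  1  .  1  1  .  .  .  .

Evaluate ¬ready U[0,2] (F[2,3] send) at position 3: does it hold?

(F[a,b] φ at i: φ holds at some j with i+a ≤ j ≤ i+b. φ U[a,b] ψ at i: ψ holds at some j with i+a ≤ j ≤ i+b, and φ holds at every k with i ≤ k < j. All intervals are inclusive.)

Yes

Need some j in [3,5] with F[2,3] send, and ¬ready at every k in [3,j-1].
  j=3: F[2,3] send holds; no prefix to check → satisfied.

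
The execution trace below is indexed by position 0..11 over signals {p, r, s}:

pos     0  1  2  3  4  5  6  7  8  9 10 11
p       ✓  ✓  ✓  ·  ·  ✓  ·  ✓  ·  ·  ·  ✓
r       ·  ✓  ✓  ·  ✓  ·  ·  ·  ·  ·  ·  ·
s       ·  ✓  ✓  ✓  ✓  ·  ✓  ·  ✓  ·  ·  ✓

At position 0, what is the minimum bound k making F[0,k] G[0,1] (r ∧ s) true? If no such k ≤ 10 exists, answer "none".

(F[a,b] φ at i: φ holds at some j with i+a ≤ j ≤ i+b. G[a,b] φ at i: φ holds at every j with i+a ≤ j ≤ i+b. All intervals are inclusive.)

Scan j = 0,1,… for G[0,1] (r ∧ s):
  j=0: fails
  j=1: holds
First hit at j=1, so smallest k = 1-0 = 1.

1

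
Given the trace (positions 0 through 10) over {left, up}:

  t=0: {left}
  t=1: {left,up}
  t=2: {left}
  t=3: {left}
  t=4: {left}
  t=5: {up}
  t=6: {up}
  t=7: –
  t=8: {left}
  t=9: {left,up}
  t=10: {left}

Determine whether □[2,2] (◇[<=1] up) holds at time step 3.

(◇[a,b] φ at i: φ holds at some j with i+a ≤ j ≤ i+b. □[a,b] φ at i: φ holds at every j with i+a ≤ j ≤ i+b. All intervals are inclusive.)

Check ◇[<=1] up at every j in [5,5]:
  j=5: holds (witness at 5)
All positions satisfy it → formula holds.

True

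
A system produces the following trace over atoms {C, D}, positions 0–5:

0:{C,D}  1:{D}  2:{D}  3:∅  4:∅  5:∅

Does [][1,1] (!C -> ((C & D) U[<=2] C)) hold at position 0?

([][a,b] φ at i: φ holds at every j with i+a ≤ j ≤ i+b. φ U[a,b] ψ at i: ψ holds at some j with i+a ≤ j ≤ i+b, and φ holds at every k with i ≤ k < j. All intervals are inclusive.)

Check (!C -> ((C & D) U[<=2] C)) at every j in [1,1]:
  j=1: antecedent true; consequent fails → ✗
Fails at j=1 → formula fails.

Does not hold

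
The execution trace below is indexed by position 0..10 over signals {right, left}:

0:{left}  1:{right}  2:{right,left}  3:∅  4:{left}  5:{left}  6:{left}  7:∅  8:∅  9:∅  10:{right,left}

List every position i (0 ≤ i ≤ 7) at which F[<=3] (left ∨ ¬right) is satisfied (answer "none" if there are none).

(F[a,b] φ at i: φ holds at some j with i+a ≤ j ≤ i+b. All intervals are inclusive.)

Evaluate at each i in [0,7]:
  i=0: ✓ (witness j=0)
  i=1: ✓ (witness j=2)
  i=2: ✓ (witness j=2)
  i=3: ✓ (witness j=3)
  i=4: ✓ (witness j=4)
  i=5: ✓ (witness j=5)
  i=6: ✓ (witness j=6)
  i=7: ✓ (witness j=7)

0, 1, 2, 3, 4, 5, 6, 7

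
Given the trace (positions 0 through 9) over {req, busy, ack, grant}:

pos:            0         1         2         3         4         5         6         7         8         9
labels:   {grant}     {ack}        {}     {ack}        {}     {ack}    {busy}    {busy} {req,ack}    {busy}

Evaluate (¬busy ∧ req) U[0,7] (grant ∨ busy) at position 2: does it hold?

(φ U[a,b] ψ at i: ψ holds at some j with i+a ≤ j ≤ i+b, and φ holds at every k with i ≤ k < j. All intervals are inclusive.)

No

Need some j in [2,9] with (grant ∨ busy), and (¬busy ∧ req) at every k in [2,j-1].
  j=2: (grant ∨ busy) false.
  j=3: (grant ∨ busy) false.
  j=4: (grant ∨ busy) false.
  j=5: (grant ∨ busy) false.
  j=6: (grant ∨ busy) holds, but (¬busy ∧ req) fails at k=2 → not this j.
  j=7: (grant ∨ busy) holds, but (¬busy ∧ req) fails at k=2 → not this j.
  j=8: (grant ∨ busy) false.
  j=9: (grant ∨ busy) holds, but (¬busy ∧ req) fails at k=2 → not this j.
No j in the window works → until fails.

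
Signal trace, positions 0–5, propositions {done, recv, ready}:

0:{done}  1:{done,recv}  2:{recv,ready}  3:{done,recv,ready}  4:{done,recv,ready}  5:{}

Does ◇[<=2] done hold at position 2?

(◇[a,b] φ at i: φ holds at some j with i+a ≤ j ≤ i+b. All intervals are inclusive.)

Check done at each j in [2,4]:
  j=2: false
  j=3: true
  j=4: true
Found at j=3 → formula holds.

Holds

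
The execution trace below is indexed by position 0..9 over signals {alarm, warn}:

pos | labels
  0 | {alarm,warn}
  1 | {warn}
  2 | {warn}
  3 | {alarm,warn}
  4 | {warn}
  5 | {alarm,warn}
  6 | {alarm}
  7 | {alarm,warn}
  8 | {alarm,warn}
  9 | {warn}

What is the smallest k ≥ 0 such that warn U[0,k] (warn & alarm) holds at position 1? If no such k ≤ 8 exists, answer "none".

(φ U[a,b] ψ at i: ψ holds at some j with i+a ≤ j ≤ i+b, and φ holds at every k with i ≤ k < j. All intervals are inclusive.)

2

Need earliest j ≥ 1 with (warn & alarm), and warn at every k in [1,j-1].
  j=1: rhs fails.
  j=2: rhs fails.
  j=3: rhs holds; lhs holds on [1,2]. k = 2.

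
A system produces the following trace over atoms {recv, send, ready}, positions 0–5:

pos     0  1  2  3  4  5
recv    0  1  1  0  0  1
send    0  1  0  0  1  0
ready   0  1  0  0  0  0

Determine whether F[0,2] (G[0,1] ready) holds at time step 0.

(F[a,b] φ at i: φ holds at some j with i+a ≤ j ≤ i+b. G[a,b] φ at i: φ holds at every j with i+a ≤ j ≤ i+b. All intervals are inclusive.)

Check G[0,1] ready at each j in [0,2]:
  j=0: fails at 0
  j=1: fails at 2
  j=2: fails at 2
No position in the window satisfies it → formula fails.

False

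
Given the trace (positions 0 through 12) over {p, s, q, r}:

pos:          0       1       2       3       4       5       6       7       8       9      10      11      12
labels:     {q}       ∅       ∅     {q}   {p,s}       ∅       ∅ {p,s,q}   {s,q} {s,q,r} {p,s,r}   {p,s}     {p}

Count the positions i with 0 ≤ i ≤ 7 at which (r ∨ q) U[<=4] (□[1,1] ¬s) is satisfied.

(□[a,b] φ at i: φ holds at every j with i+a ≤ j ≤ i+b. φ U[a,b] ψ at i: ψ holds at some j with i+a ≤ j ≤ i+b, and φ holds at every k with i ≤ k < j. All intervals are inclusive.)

Evaluate at each i in [0,7]:
  i=0: ✓ (rhs at j=0)
  i=1: ✓ (rhs at j=1)
  i=2: ✓ (rhs at j=2)
  i=3: ✓ (rhs at j=4; lhs holds on [3,3])
  i=4: ✓ (rhs at j=4)
  i=5: ✓ (rhs at j=5)
  i=6: ✗ (no rhs in [6,10])
  i=7: ✓ (rhs at j=11; lhs holds on [7,10])
Positions where it holds: {0, 1, 2, 3, 4, 5, 7} → 7.

7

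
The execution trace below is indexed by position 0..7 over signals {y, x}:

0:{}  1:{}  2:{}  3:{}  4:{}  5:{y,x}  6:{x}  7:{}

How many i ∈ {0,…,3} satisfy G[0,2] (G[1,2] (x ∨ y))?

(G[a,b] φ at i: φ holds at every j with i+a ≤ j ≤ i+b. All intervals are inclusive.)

0

Evaluate at each i in [0,3]:
  i=0: ✗ (fails at j=0)
  i=1: ✗ (fails at j=1)
  i=2: ✗ (fails at j=2)
  i=3: ✗ (fails at j=3)
Positions where it holds: {} → 0.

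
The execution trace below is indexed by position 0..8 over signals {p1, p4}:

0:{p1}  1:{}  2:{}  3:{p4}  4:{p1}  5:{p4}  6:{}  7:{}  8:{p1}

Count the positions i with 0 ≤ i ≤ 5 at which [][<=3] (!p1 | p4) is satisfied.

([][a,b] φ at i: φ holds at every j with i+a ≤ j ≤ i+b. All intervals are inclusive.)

0

Evaluate at each i in [0,5]:
  i=0: ✗ (fails at j=0)
  i=1: ✗ (fails at j=4)
  i=2: ✗ (fails at j=4)
  i=3: ✗ (fails at j=4)
  i=4: ✗ (fails at j=4)
  i=5: ✗ (fails at j=8)
Positions where it holds: {} → 0.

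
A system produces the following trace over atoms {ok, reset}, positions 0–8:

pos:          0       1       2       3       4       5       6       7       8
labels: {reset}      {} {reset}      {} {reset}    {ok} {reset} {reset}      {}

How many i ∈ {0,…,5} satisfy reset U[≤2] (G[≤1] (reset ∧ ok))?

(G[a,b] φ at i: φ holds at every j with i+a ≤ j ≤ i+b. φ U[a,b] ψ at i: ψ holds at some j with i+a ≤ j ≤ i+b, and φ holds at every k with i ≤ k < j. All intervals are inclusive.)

Evaluate at each i in [0,5]:
  i=0: ✗ (no rhs in [0,2])
  i=1: ✗ (no rhs in [1,3])
  i=2: ✗ (no rhs in [2,4])
  i=3: ✗ (no rhs in [3,5])
  i=4: ✗ (no rhs in [4,6])
  i=5: ✗ (no rhs in [5,7])
Positions where it holds: {} → 0.

0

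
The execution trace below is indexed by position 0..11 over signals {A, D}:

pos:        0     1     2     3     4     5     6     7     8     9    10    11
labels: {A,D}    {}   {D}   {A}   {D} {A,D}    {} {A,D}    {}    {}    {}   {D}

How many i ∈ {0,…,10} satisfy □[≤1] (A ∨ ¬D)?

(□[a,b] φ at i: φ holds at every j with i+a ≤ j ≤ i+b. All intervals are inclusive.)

6

Evaluate at each i in [0,10]:
  i=0: ✓ (all of [0,1])
  i=1: ✗ (fails at j=2)
  i=2: ✗ (fails at j=2)
  i=3: ✗ (fails at j=4)
  i=4: ✗ (fails at j=4)
  i=5: ✓ (all of [5,6])
  i=6: ✓ (all of [6,7])
  i=7: ✓ (all of [7,8])
  i=8: ✓ (all of [8,9])
  i=9: ✓ (all of [9,10])
  i=10: ✗ (fails at j=11)
Positions where it holds: {0, 5, 6, 7, 8, 9} → 6.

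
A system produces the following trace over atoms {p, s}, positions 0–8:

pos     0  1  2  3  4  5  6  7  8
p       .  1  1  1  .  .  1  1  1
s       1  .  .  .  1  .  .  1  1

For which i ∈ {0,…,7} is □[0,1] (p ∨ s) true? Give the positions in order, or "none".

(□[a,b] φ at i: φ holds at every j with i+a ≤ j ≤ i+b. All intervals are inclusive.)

0, 1, 2, 3, 6, 7

Evaluate at each i in [0,7]:
  i=0: ✓ (all of [0,1])
  i=1: ✓ (all of [1,2])
  i=2: ✓ (all of [2,3])
  i=3: ✓ (all of [3,4])
  i=4: ✗ (fails at j=5)
  i=5: ✗ (fails at j=5)
  i=6: ✓ (all of [6,7])
  i=7: ✓ (all of [7,8])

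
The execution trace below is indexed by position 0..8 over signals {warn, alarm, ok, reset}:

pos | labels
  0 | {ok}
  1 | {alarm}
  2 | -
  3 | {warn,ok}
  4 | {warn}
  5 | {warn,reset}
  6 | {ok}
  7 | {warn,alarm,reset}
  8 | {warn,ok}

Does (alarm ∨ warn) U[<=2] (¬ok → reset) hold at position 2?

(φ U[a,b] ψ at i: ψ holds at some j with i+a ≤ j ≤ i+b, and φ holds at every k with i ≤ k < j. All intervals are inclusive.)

Does not hold

Need some j in [2,4] with (¬ok → reset), and (alarm ∨ warn) at every k in [2,j-1].
  j=2: (¬ok → reset) false.
  j=3: (¬ok → reset) holds, but (alarm ∨ warn) fails at k=2 → not this j.
  j=4: (¬ok → reset) false.
No j in the window works → until fails.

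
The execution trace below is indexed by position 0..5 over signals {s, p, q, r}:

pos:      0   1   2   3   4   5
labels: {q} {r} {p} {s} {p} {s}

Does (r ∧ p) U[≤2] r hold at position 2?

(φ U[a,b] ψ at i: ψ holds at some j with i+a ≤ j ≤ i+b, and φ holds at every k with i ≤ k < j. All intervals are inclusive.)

Need some j in [2,4] with r, and (r ∧ p) at every k in [2,j-1].
  j=2: r false.
  j=3: r false.
  j=4: r false.
No j in the window works → until fails.

False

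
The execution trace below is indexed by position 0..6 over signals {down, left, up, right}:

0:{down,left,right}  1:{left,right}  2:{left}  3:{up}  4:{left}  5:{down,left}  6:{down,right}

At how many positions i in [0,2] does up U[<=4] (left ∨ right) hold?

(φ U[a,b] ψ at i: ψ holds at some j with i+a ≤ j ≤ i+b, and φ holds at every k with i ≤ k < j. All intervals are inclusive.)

3

Evaluate at each i in [0,2]:
  i=0: ✓ (rhs at j=0)
  i=1: ✓ (rhs at j=1)
  i=2: ✓ (rhs at j=2)
Positions where it holds: {0, 1, 2} → 3.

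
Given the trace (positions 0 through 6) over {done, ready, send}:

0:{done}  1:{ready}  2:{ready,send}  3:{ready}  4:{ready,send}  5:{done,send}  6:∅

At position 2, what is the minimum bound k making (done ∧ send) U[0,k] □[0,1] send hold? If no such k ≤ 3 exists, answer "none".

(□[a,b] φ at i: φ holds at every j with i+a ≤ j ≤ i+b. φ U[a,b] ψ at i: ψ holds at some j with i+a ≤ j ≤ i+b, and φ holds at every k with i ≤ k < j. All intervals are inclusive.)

Need earliest j ≥ 2 with □[0,1] send, and (done ∧ send) at every k in [2,j-1].
  j=2: rhs fails.
  j=3: rhs fails.
  j=4: rhs holds but lhs fails at k=2.
  j=5: rhs fails.
No witness within the range → none.

none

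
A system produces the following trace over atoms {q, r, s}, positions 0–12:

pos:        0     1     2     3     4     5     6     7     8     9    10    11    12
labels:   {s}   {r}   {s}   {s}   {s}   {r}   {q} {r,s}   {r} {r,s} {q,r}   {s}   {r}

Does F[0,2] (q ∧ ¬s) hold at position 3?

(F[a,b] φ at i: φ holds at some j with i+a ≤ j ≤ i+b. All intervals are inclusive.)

Check (q ∧ ¬s) at each j in [3,5]:
  j=3: false
  j=4: false
  j=5: false
No position in the window satisfies it → formula fails.

No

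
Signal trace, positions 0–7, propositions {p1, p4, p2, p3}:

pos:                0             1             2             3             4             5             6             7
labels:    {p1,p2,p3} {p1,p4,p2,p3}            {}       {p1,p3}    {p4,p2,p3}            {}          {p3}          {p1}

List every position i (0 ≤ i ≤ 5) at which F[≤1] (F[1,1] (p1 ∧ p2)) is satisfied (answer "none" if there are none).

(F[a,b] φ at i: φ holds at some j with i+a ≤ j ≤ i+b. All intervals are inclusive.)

Evaluate at each i in [0,5]:
  i=0: ✓ (witness j=0)
  i=1: ✗ (none in [1,2])
  i=2: ✗ (none in [2,3])
  i=3: ✗ (none in [3,4])
  i=4: ✗ (none in [4,5])
  i=5: ✗ (none in [5,6])

0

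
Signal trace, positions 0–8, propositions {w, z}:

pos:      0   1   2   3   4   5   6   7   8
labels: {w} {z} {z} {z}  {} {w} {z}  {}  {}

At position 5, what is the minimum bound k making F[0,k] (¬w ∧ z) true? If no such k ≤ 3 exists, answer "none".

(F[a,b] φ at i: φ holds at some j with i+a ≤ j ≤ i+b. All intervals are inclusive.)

1

Scan j = 5,6,… for (¬w ∧ z):
  j=5: fails
  j=6: holds
First hit at j=6, so smallest k = 6-5 = 1.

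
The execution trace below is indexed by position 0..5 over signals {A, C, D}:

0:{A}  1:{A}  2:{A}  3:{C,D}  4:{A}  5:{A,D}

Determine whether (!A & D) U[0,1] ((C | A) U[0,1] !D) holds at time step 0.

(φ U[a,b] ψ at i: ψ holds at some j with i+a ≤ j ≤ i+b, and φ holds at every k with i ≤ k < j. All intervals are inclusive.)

True

Need some j in [0,1] with ((C | A) U[0,1] !D), and (!A & D) at every k in [0,j-1].
  j=0: ((C | A) U[0,1] !D) holds; no prefix to check → satisfied.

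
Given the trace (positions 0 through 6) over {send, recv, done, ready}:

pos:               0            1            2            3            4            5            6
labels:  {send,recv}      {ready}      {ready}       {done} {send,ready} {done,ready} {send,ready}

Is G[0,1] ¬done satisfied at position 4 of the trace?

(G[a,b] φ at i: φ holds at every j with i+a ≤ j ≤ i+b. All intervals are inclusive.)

No

Check ¬done at every j in [4,5]:
  j=4: true
  j=5: false
Fails at j=5 → formula fails.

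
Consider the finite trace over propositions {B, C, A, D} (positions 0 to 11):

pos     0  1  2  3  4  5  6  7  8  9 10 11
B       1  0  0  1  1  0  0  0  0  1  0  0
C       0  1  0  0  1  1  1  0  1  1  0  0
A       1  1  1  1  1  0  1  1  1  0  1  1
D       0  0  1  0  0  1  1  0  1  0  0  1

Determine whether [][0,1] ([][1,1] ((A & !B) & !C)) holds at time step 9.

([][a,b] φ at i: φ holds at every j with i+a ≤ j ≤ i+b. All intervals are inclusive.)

Yes

Check [][1,1] ((A & !B) & !C) at every j in [9,10]:
  j=9: holds on [10,10]
  j=10: holds on [11,11]
All positions satisfy it → formula holds.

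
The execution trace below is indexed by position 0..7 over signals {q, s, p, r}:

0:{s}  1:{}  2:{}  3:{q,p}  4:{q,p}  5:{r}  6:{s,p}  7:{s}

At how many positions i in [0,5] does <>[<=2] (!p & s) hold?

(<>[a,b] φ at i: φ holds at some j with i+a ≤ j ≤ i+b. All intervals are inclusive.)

Evaluate at each i in [0,5]:
  i=0: ✓ (witness j=0)
  i=1: ✗ (none in [1,3])
  i=2: ✗ (none in [2,4])
  i=3: ✗ (none in [3,5])
  i=4: ✗ (none in [4,6])
  i=5: ✓ (witness j=7)
Positions where it holds: {0, 5} → 2.

2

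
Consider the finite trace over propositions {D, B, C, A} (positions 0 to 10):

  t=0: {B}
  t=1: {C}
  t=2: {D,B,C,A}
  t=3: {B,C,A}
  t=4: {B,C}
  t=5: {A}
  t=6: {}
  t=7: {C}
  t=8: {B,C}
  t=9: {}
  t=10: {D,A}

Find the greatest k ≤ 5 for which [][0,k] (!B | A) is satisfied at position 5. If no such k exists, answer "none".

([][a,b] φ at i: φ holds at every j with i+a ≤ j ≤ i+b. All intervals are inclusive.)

2

(!B | A) must hold from j=5 onward; find where it first fails.
  j=5: holds
  j=6: holds
  j=7: holds
  j=8: fails
Holds on [5,7], so largest k = 2.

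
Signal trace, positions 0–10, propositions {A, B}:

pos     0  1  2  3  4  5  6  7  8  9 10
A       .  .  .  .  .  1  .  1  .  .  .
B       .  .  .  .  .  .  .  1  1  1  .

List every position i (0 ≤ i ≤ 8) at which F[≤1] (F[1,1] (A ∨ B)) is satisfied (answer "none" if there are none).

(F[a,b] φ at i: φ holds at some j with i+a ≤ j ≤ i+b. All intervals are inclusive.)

3, 4, 5, 6, 7, 8

Evaluate at each i in [0,8]:
  i=0: ✗ (none in [0,1])
  i=1: ✗ (none in [1,2])
  i=2: ✗ (none in [2,3])
  i=3: ✓ (witness j=4)
  i=4: ✓ (witness j=4)
  i=5: ✓ (witness j=6)
  i=6: ✓ (witness j=6)
  i=7: ✓ (witness j=7)
  i=8: ✓ (witness j=8)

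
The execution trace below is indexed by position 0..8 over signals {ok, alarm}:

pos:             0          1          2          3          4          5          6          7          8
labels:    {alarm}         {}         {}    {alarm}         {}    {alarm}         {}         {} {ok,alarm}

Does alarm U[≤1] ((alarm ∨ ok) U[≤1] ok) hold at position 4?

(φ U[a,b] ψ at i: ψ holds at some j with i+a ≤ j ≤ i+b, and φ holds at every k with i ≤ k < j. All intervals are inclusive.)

Does not hold

Need some j in [4,5] with ((alarm ∨ ok) U[≤1] ok), and alarm at every k in [4,j-1].
  j=4: ((alarm ∨ ok) U[≤1] ok) — fails.
  j=5: ((alarm ∨ ok) U[≤1] ok) — fails.
No j in the window works → until fails.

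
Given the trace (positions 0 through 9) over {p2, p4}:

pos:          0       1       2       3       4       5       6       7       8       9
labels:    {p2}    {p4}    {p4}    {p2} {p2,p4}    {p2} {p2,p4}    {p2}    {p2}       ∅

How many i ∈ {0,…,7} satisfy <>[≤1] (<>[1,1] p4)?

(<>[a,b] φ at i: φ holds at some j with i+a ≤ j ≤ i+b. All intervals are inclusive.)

Evaluate at each i in [0,7]:
  i=0: ✓ (witness j=0)
  i=1: ✓ (witness j=1)
  i=2: ✓ (witness j=3)
  i=3: ✓ (witness j=3)
  i=4: ✓ (witness j=5)
  i=5: ✓ (witness j=5)
  i=6: ✗ (none in [6,7])
  i=7: ✗ (none in [7,8])
Positions where it holds: {0, 1, 2, 3, 4, 5} → 6.

6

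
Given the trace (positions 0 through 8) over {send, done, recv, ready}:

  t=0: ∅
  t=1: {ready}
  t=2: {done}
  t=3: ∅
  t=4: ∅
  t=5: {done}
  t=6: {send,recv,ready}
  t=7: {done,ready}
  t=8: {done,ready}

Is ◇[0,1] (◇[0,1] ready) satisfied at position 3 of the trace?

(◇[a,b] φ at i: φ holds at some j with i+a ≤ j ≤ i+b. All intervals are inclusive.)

Does not hold

Check ◇[0,1] ready at each j in [3,4]:
  j=3: fails (none in [3,4])
  j=4: fails (none in [4,5])
No position in the window satisfies it → formula fails.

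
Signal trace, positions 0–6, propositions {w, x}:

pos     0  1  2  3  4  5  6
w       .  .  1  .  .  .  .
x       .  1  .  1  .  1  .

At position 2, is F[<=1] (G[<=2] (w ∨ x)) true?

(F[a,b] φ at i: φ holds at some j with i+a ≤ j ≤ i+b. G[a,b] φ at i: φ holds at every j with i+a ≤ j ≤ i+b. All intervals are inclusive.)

False

Check G[<=2] (w ∨ x) at each j in [2,3]:
  j=2: fails at 4
  j=3: fails at 4
No position in the window satisfies it → formula fails.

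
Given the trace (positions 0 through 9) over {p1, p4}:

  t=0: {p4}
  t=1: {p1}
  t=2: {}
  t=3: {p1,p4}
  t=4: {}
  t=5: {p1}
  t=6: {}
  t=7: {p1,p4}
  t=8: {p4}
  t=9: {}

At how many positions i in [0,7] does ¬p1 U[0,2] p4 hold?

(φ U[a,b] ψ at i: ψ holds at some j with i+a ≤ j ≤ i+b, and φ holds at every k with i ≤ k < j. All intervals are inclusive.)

Evaluate at each i in [0,7]:
  i=0: ✓ (rhs at j=0)
  i=1: ✗ (lhs fails at k=1 before rhs at j=3)
  i=2: ✓ (rhs at j=3; lhs holds on [2,2])
  i=3: ✓ (rhs at j=3)
  i=4: ✗ (no rhs in [4,6])
  i=5: ✗ (lhs fails at k=5 before rhs at j=7)
  i=6: ✓ (rhs at j=7; lhs holds on [6,6])
  i=7: ✓ (rhs at j=7)
Positions where it holds: {0, 2, 3, 6, 7} → 5.

5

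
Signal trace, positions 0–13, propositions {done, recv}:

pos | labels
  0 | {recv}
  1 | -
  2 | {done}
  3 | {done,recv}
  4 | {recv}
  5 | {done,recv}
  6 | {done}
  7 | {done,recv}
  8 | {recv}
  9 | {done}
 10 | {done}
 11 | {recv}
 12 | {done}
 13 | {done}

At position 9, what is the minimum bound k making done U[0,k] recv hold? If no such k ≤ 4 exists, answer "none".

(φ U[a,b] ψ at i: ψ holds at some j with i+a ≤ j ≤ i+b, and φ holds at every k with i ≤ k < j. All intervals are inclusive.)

2

Need earliest j ≥ 9 with recv, and done at every k in [9,j-1].
  j=9: rhs fails.
  j=10: rhs fails.
  j=11: rhs holds; lhs holds on [9,10]. k = 2.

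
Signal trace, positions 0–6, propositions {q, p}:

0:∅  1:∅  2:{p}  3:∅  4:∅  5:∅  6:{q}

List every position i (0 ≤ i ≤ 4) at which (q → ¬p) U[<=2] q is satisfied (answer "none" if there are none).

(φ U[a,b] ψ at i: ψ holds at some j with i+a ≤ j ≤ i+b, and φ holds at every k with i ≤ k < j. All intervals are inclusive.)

4

Evaluate at each i in [0,4]:
  i=0: ✗ (no rhs in [0,2])
  i=1: ✗ (no rhs in [1,3])
  i=2: ✗ (no rhs in [2,4])
  i=3: ✗ (no rhs in [3,5])
  i=4: ✓ (rhs at j=6; lhs holds on [4,5])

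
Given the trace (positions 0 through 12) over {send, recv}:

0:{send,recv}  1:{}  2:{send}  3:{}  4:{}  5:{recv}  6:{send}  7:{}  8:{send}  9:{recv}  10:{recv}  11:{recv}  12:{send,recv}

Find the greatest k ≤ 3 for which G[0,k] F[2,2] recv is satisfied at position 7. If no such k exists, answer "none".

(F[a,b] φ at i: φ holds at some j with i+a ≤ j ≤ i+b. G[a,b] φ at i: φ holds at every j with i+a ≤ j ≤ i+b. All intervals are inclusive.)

F[2,2] recv must hold from j=7 onward; find where it first fails.
  j=7: holds
  j=8: holds
  j=9: holds
  j=10: holds
Holds through j=10; largest k = 3.

3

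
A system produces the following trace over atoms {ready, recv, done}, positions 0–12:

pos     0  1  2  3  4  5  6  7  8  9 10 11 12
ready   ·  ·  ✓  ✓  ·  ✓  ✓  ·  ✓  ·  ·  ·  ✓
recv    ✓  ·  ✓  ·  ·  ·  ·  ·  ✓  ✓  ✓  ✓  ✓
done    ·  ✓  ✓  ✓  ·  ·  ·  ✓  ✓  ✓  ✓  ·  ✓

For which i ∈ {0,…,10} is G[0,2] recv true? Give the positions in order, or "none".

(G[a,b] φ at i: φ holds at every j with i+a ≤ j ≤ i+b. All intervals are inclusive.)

Evaluate at each i in [0,10]:
  i=0: ✗ (fails at j=1)
  i=1: ✗ (fails at j=1)
  i=2: ✗ (fails at j=3)
  i=3: ✗ (fails at j=3)
  i=4: ✗ (fails at j=4)
  i=5: ✗ (fails at j=5)
  i=6: ✗ (fails at j=6)
  i=7: ✗ (fails at j=7)
  i=8: ✓ (all of [8,10])
  i=9: ✓ (all of [9,11])
  i=10: ✓ (all of [10,12])

8, 9, 10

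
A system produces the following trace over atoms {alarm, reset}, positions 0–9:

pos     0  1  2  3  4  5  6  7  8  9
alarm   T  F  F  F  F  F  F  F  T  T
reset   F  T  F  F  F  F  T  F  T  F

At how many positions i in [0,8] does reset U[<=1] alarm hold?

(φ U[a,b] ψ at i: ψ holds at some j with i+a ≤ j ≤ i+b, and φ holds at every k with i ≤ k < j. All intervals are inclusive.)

2

Evaluate at each i in [0,8]:
  i=0: ✓ (rhs at j=0)
  i=1: ✗ (no rhs in [1,2])
  i=2: ✗ (no rhs in [2,3])
  i=3: ✗ (no rhs in [3,4])
  i=4: ✗ (no rhs in [4,5])
  i=5: ✗ (no rhs in [5,6])
  i=6: ✗ (no rhs in [6,7])
  i=7: ✗ (lhs fails at k=7 before rhs at j=8)
  i=8: ✓ (rhs at j=8)
Positions where it holds: {0, 8} → 2.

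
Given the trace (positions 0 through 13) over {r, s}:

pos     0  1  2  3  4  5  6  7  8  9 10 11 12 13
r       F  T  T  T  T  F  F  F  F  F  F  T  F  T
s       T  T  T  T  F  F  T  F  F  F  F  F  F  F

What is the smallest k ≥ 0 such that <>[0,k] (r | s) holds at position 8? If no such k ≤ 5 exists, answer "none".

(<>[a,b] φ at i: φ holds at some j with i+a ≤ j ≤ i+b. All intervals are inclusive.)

Scan j = 8,9,… for (r | s):
  j=8: fails
  j=9: fails
  j=10: fails
  j=11: holds
First hit at j=11, so smallest k = 11-8 = 3.

3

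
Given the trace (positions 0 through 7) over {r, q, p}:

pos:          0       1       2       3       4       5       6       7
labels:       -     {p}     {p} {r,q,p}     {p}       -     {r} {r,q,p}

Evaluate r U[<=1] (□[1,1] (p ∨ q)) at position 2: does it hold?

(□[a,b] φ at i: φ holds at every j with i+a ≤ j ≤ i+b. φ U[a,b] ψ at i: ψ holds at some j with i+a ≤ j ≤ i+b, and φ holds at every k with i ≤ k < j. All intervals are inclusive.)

Yes

Need some j in [2,3] with □[1,1] (p ∨ q), and r at every k in [2,j-1].
  j=2: □[1,1] (p ∨ q) holds; no prefix to check → satisfied.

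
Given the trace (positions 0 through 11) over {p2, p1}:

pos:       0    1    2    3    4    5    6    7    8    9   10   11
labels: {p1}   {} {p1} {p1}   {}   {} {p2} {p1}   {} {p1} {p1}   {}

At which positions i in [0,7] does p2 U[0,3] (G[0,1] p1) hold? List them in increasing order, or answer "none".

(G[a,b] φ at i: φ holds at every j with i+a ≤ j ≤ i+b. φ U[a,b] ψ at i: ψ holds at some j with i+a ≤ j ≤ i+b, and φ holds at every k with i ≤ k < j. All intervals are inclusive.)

Evaluate at each i in [0,7]:
  i=0: ✗ (lhs fails at k=0 before rhs at j=2)
  i=1: ✗ (lhs fails at k=1 before rhs at j=2)
  i=2: ✓ (rhs at j=2)
  i=3: ✗ (no rhs in [3,6])
  i=4: ✗ (no rhs in [4,7])
  i=5: ✗ (no rhs in [5,8])
  i=6: ✗ (lhs fails at k=7 before rhs at j=9)
  i=7: ✗ (lhs fails at k=7 before rhs at j=9)

2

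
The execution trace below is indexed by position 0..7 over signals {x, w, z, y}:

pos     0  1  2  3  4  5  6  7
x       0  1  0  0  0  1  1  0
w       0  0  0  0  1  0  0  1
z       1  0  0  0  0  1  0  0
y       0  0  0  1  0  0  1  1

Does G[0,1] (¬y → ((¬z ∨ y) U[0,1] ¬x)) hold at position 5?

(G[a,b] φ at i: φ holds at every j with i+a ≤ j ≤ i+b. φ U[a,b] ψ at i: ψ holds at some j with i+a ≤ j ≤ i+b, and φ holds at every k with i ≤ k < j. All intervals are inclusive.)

No

Check (¬y → ((¬z ∨ y) U[0,1] ¬x)) at every j in [5,6]:
  j=5: antecedent true; consequent fails → ✗
  j=6: antecedent false → ✓
Fails at j=5 → formula fails.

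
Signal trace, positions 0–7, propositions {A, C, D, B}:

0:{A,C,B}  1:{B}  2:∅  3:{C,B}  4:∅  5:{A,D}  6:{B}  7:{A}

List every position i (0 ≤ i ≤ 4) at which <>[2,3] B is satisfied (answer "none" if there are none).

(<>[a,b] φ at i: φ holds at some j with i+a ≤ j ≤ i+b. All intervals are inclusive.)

Evaluate at each i in [0,4]:
  i=0: ✓ (witness j=3)
  i=1: ✓ (witness j=3)
  i=2: ✗ (none in [4,5])
  i=3: ✓ (witness j=6)
  i=4: ✓ (witness j=6)

0, 1, 3, 4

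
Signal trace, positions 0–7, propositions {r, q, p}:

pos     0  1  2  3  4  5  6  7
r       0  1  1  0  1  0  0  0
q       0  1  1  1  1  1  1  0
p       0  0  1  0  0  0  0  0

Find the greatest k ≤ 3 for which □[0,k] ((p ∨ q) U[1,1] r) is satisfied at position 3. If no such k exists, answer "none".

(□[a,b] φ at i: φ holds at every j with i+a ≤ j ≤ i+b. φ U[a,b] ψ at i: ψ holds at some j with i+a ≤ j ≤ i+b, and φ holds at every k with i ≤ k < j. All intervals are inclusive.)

((p ∨ q) U[1,1] r) must hold from j=3 onward; find where it first fails.
  j=3: holds
  j=4: fails
Holds on [3,3], so largest k = 0.

0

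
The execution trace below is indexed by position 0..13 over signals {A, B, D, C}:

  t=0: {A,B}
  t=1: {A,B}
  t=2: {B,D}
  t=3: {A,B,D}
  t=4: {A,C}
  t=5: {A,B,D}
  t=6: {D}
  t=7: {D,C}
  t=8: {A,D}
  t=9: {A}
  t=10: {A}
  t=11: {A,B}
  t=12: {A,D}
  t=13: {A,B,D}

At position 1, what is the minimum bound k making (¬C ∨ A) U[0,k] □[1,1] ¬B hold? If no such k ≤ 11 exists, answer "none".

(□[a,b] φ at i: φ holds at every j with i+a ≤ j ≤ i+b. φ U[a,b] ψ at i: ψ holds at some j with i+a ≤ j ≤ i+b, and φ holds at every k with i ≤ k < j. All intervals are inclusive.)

2

Need earliest j ≥ 1 with □[1,1] ¬B, and (¬C ∨ A) at every k in [1,j-1].
  j=1: rhs fails.
  j=2: rhs fails.
  j=3: rhs holds; lhs holds on [1,2]. k = 2.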